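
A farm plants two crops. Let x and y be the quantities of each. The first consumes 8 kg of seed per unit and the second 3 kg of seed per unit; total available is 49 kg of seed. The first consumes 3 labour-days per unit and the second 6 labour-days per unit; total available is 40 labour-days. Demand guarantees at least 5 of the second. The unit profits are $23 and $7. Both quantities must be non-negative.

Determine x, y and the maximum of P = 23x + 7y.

Feasible corners and P = 23x + 7y:
  (0, 20/3) → P = 140/3
  (0, 5) → P = 35
  (10/3, 5) → P = 335/3

The optimum lies where 3x + 6y = 40 and y = 5.
Solving simultaneously gives x = 10/3, y = 5.

x = 10/3, y = 5, maximum P = 335/3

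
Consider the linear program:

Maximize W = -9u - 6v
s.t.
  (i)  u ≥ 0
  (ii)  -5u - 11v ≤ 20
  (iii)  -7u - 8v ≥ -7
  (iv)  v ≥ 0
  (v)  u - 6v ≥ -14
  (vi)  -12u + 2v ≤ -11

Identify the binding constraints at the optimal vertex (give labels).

Feasible corners and W = -9u - 6v:
  (1, 0) → W = -9
  (51/55, 7/110) → W = -96/11
  (11/12, 0) → W = -33/4

The maximum is at (11/12, 0). Substituting into each constraint, equality holds for (iv) and (vi); the remaining constraints have slack.

(iv) and (vi)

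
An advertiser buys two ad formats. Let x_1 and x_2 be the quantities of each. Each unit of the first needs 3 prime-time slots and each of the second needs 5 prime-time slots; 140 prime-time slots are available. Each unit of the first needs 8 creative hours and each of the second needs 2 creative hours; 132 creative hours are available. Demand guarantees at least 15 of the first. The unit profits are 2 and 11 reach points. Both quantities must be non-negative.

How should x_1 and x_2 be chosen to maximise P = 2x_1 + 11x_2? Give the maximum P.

Vertices and P = 2x_1 + 11x_2:
  (33/2, 0) → P = 33
  (15, 0) → P = 30
  (15, 6) → P = 96

x_1 = 15, x_2 = 6, maximum P = 96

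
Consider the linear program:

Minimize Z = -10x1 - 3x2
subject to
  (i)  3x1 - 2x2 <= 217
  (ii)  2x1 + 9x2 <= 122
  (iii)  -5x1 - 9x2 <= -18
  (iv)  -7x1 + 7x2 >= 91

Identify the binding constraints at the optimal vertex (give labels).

(ii) and (iv)

Extreme points and Z = -10x1 - 3x2:
  (-104/3, 574/27) → Z = 2546/9
  (5/11, 148/11) → Z = -494/11
  (-99/14, 83/14) → Z = 741/14

The minimum is at (5/11, 148/11). Substituting into each constraint, equality holds for (ii) and (iv); the remaining constraints have slack.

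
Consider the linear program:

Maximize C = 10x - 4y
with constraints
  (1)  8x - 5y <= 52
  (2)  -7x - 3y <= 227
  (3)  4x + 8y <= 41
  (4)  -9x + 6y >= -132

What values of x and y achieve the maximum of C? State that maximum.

Extreme points and C = 10x - 4y:
  (-979/59, -2180/59) → C = -1070/59
  (207/28, 10/7) → C = 955/14
  (-1939/44, 1195/44) → C = -12085/22

The optimum lies where 8x - 5y = 52 and 4x + 8y = 41.
Solving simultaneously gives x = 207/28, y = 10/7.

x = 207/28, y = 10/7, maximum C = 955/14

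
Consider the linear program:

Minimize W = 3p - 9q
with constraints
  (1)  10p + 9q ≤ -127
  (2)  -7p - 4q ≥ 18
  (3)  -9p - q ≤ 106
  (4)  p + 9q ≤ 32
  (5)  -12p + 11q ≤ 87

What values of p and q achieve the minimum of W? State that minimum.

Feasible corners and W = 3p - 9q:
  (346/23, -709/23) → W = 7419/23
  (-10, -3) → W = -3
  (-1253/111, -163/37) → W = 214/37
The feasible region is unbounded (it extends along (4, -7), (1, -9)), but W strictly increases along every unbounded feasible direction, so there is no improving ray and the minimum is attained at a vertex.

The binding constraints are 10p + 9q = -127 and -12p + 11q = 87.
Solving simultaneously gives p = -10, q = -3.

p = -10, q = -3, minimum W = -3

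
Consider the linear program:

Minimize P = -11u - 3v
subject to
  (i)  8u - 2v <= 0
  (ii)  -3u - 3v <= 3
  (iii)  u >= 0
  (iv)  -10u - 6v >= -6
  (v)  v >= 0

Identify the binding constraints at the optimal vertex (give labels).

Corner points and P = -11u - 3v:
  (0, 0) → P = 0
  (3/17, 12/17) → P = -69/17
  (0, 1) → P = -3

The minimum is at (3/17, 12/17). Substituting into each constraint, equality holds for (i) and (iv); the remaining constraints have slack.

(i) and (iv)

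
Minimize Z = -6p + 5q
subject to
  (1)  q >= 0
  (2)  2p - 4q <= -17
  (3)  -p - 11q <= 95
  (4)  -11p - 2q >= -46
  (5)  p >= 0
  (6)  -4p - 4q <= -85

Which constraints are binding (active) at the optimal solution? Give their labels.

Vertices and Z = -6p + 5q:
  (0, 23) → Z = 115
  (7/18, 751/36) → Z = 3671/36
  (0, 85/4) → Z = 425/4

The minimum is at (7/18, 751/36). Substituting into each constraint, equality holds for (4) and (6); the remaining constraints have slack.

(4) and (6)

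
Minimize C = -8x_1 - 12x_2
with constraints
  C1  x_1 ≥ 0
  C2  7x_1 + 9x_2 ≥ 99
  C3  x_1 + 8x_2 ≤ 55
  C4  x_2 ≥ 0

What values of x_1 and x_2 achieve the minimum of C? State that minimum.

Corner points and C = -8x_1 - 12x_2:
  (297/47, 286/47) → C = -5808/47
  (99/7, 0) → C = -792/7
  (55, 0) → C = -440

The binding constraints are x_1 + 8x_2 = 55 and x_2 = 0.
Solving simultaneously gives x_1 = 55, x_2 = 0.

x_1 = 55, x_2 = 0, minimum C = -440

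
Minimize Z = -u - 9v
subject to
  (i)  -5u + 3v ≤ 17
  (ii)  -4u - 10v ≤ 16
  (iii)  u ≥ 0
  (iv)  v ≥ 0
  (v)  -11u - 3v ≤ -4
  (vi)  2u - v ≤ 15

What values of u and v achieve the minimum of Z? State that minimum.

Feasible corners and Z = -u - 9v:
  (0, 17/3) → Z = -51
  (62, 109) → Z = -1043
  (0, 4/3) → Z = -12
  (4/11, 0) → Z = -4/11
  (15/2, 0) → Z = -15/2

The optimum lies where -5u + 3v = 17 and 2u - v = 15.
Solving simultaneously gives u = 62, v = 109.

u = 62, v = 109, minimum Z = -1043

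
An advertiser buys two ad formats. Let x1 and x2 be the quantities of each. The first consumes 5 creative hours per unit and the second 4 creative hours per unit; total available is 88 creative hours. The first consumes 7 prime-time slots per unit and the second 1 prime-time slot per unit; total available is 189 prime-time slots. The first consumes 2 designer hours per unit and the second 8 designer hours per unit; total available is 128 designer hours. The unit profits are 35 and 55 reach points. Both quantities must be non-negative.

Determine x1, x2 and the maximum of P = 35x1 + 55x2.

At the optimal vertex, 5x1 + 4x2 = 88 and 2x1 + 8x2 = 128.
Solving simultaneously gives x1 = 6, x2 = 29/2.

x1 = 6, x2 = 29/2, maximum P = 2015/2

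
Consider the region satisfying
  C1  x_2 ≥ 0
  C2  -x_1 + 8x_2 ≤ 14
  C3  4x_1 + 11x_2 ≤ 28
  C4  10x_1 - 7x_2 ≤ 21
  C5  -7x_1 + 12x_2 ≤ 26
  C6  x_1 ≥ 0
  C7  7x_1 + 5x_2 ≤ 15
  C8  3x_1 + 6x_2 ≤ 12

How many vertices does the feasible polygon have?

6

The feasible vertices (each the meet of two boundaries and inside every other half-plane) are:
  (21/10, 0)
  (0, 0)
  (0, 7/4)
  (2/5, 9/5)
  (70/33, 1/33)
  (10/9, 13/9)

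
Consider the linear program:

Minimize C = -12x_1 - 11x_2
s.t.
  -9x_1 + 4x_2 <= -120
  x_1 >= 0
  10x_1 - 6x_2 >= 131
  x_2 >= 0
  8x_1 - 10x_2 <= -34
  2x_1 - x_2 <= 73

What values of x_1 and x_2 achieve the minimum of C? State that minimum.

Vertices and C = -12x_1 - 11x_2:
  (757/26, 347/13) → C = -643
  (307/2, 234) → C = -4416
  (191/3, 163/3) → C = -4085/3

x_1 = 307/2, x_2 = 234, minimum C = -4416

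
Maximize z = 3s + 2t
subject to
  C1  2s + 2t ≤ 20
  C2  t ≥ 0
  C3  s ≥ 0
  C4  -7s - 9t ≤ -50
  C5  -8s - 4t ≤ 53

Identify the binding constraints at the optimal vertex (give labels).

C1 and C2

Vertices and z = 3s + 2t:
  (10, 0) → z = 30
  (0, 10) → z = 20
  (50/7, 0) → z = 150/7
  (0, 50/9) → z = 100/9

The maximum is at (10, 0). Substituting into each constraint, equality holds for C1 and C2; the remaining constraints have slack.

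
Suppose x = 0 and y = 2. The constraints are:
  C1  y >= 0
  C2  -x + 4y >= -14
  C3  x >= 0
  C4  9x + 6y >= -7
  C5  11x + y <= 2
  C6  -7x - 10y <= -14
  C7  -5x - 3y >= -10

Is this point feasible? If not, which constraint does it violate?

feasible

C1: 2 ≥ 0 ✓
C2: 8 ≥ -14 ✓
C3: 0 ≥ 0 ✓
C4: 12 ≥ -7 ✓
C5: 2 ≤ 2 ✓
C6: -20 ≤ -14 ✓
C7: -6 ≥ -10 ✓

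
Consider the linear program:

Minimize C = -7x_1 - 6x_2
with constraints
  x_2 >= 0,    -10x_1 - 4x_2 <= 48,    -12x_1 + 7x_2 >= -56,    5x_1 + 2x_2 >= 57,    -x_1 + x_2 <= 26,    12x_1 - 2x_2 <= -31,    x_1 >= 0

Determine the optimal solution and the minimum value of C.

Extreme points and C = -7x_1 - 6x_2:
  (5/7, 187/7) → C = -1157/7
  (26/17, 839/34) → C = -2699/17
  (21/10, 281/10) → C = -1833/10

The optimum lies where -x_1 + x_2 = 26 and 12x_1 - 2x_2 = -31.
Solving simultaneously gives x_1 = 21/10, x_2 = 281/10.

x_1 = 21/10, x_2 = 281/10, minimum C = -1833/10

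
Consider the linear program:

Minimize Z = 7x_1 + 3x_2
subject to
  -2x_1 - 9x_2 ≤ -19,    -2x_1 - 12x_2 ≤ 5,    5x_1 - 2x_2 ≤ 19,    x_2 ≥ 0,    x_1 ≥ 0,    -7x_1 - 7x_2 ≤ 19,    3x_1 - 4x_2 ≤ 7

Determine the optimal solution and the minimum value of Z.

x_1 = 0, x_2 = 19/9, minimum Z = 19/3

The feasible region is unbounded (it extends along (0, 1), (2, 5)), but Z strictly increases along every unbounded feasible direction, so there is no improving ray and the minimum is attained at a vertex.

The optimum lies where -2x_1 - 9x_2 = -19 and x_1 = 0.
Solving simultaneously gives x_1 = 0, x_2 = 19/9.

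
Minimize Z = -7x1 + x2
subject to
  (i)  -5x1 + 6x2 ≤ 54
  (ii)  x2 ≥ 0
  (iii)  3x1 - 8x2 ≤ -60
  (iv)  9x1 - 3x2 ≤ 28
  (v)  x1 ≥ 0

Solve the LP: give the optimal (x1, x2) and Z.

x1 = 110/13, x2 = 626/39, minimum Z = -1684/39

Vertices and Z = -7x1 + x2:
  (110/13, 626/39) → Z = -1684/39
  (0, 9) → Z = 9
  (404/63, 208/21) → Z = -2204/63
  (0, 15/2) → Z = 15/2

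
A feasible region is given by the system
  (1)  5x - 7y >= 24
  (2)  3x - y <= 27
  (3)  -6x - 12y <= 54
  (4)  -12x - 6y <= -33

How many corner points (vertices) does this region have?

3

Intersecting each pair of boundary lines and keeping only the points that satisfy every inequality leaves:
  (165/16, 63/16)
  (125/38, -41/38)
  (13/2, -15/2)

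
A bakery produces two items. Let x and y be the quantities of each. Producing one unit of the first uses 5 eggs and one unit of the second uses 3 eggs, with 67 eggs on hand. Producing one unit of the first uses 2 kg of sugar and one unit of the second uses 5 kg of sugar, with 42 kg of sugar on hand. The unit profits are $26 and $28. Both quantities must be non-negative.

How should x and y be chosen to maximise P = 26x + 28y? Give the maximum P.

x = 11, y = 4, maximum P = 398

At the optimal vertex, 5x + 3y = 67 and 2x + 5y = 42.
Solving simultaneously gives x = 11, y = 4.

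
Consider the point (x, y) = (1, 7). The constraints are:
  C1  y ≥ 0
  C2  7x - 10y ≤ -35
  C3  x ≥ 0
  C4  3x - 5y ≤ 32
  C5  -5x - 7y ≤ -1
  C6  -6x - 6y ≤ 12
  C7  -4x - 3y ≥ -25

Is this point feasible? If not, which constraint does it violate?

C1: 7 ≥ 0 ✓
C2: -63 ≤ -35 ✓
C3: 1 ≥ 0 ✓
C4: -32 ≤ 32 ✓
C5: -54 ≤ -1 ✓
C6: -48 ≤ 12 ✓
C7: -25 ≥ -25 ✓

feasible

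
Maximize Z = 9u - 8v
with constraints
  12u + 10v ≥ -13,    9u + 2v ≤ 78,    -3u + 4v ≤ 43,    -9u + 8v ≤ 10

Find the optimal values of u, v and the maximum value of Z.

Extreme points and Z = 9u - 8v:
  (403/33, -351/22) → Z = 2613/11
  (-34/31, 1/62) → Z = -10
  (302/45, 44/5) → Z = -10

u = 403/33, v = -351/22, maximum Z = 2613/11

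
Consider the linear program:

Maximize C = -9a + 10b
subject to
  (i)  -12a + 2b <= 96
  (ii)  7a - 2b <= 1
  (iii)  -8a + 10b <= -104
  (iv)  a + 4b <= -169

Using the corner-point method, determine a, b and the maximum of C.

a = -361/25, b = -966/25, maximum C = -6411/25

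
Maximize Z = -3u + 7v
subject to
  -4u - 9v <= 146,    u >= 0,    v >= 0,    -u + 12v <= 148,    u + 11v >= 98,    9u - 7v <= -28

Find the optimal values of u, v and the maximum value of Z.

u = 0, v = 37/3, maximum Z = 259/3

Vertices and Z = -3u + 7v:
  (0, 37/3) → Z = 259/3
  (0, 98/11) → Z = 686/11
  (700/101, 1304/101) → Z = 7028/101
  (189/53, 455/53) → Z = 2618/53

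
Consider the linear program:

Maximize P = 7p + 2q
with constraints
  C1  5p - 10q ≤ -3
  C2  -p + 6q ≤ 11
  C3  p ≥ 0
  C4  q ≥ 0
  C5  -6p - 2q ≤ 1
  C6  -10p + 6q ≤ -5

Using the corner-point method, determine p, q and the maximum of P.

Vertices and P = 7p + 2q:
  (23/5, 13/5) → P = 187/5
  (34/35, 11/14) → P = 293/35
  (16/9, 115/54) → P = 451/27

The binding constraints are 5p - 10q = -3 and -p + 6q = 11.
Solving simultaneously gives p = 23/5, q = 13/5.

p = 23/5, q = 13/5, maximum P = 187/5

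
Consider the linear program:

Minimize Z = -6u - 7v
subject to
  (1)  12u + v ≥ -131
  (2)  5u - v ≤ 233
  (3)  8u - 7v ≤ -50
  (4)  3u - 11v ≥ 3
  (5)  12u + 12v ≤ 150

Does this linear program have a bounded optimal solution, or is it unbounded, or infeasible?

bounded optimum

Extreme points and Z = -6u - 7v:
  (-967/92, -112/23) → Z = 4469/46
  (-1438/135, -143/45) → Z = 3877/45
  (-571/67, -174/67) → Z = 4644/67
The feasible region has finitely many vertices and no improving ray; the minimum is 4644/67 at (-571/67, -174/67).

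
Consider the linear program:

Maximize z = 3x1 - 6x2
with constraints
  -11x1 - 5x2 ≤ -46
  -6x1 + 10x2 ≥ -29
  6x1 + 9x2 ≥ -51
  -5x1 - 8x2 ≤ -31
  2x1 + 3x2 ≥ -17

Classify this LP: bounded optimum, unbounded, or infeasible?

Vertices and z = 3x1 - 6x2:
  (71/21, 37/21) → z = -3/7
  (271/49, 41/98) → z = 690/49
The feasible region has finitely many vertices and no improving ray; the maximum is 690/49 at (271/49, 41/98).

bounded optimum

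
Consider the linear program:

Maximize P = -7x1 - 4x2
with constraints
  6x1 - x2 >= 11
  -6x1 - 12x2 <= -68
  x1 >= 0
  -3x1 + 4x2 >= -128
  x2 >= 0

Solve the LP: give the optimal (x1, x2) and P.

Extreme points and P = -7x1 - 4x2:
  (100/39, 57/13) → P = -1384/39
  (34/3, 0) → P = -238/3
  (128/3, 0) → P = -896/3
The feasible region is unbounded (it extends along (4, 3), (1, 6)), but P strictly decreases along every unbounded feasible direction, so there is no improving ray and the maximum is attained at a vertex.

The optimum lies where 6x1 - x2 = 11 and -6x1 - 12x2 = -68.
Solving simultaneously gives x1 = 100/39, x2 = 57/13.

x1 = 100/39, x2 = 57/13, maximum P = -1384/39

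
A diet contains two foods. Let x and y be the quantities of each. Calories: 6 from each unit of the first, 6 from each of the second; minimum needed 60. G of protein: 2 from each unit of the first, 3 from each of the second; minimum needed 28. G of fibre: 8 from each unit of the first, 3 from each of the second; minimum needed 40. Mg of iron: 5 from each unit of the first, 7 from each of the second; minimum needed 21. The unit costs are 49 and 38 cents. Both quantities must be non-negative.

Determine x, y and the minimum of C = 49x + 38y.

x = 2, y = 8, minimum C = 402

The feasible region is unbounded (it extends along (0, 1), (1, 0)), but C strictly increases along every unbounded feasible direction, so there is no improving ray and the minimum is attained at a vertex.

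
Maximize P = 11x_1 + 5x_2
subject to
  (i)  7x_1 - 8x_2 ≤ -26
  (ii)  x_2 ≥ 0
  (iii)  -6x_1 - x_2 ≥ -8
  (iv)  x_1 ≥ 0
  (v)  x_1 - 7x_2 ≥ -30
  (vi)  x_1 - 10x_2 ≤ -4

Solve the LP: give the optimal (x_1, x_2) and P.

x_1 = 26/43, x_2 = 188/43, maximum P = 1226/43

Corner points and P = 11x_1 + 5x_2:
  (38/55, 212/55) → P = 1478/55
  (0, 13/4) → P = 65/4
  (26/43, 188/43) → P = 1226/43
  (0, 30/7) → P = 150/7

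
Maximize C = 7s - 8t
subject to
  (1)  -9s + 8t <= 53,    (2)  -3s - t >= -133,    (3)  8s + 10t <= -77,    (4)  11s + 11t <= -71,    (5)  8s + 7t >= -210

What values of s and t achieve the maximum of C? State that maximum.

Vertices and C = 7s - 8t:
  (-573/77, -269/154) → C = -2935/77
  (-2051/127, -1466/127) → C = -2629/127
  (767/11, -838/11) → C = 12073/11
  (1141/13, -1694/13) → C = 21539/13
  (137/22, -279/22) → C = 3191/22

The binding constraints are -3s - t = -133 and 8s + 7t = -210.
Solving simultaneously gives s = 1141/13, t = -1694/13.

s = 1141/13, t = -1694/13, maximum C = 21539/13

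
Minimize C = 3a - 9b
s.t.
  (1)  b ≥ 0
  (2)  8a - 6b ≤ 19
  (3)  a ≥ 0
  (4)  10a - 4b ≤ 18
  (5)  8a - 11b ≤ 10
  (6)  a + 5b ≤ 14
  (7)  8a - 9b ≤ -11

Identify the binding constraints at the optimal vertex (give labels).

Extreme points and C = 3a - 9b:
  (0, 14/5) → C = -126/5
  (0, 11/9) → C = -11
  (71/49, 123/49) → C = -894/49

The minimum is at (0, 14/5). Substituting into each constraint, equality holds for (3) and (6); the remaining constraints have slack.

(3) and (6)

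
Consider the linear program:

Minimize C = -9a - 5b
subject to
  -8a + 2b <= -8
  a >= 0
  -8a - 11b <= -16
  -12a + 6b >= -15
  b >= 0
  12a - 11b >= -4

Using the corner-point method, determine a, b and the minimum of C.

Corner points and C = -9a - 5b:
  (15/13, 8/13) → C = -175/13
  (3/2, 2) → C = -47/2
  (29/20, 2/5) → C = -301/20
  (63/20, 19/5) → C = -947/20

a = 63/20, b = 19/5, minimum C = -947/20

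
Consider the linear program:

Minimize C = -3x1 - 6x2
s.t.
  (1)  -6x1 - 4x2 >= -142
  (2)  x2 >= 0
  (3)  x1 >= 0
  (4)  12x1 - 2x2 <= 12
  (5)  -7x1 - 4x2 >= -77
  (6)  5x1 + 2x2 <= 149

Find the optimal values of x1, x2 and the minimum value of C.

Corner points and C = -3x1 - 6x2:
  (0, 0) → C = 0
  (1, 0) → C = -3
  (0, 77/4) → C = -231/2
  (101/31, 420/31) → C = -2823/31

At the optimal vertex, x1 = 0 and -7x1 - 4x2 = -77.
Solving simultaneously gives x1 = 0, x2 = 77/4.

x1 = 0, x2 = 77/4, minimum C = -231/2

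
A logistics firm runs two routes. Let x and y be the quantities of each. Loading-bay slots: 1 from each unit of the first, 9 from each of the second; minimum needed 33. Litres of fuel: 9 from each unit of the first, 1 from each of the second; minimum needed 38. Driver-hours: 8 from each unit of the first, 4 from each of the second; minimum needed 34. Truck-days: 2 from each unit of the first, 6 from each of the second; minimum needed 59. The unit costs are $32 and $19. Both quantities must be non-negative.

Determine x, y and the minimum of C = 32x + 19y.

x = 13/4, y = 35/4, minimum C = 1081/4

Feasible corners and C = 32x + 19y:
  (0, 38) → C = 722
  (33, 0) → C = 1056
  (111/4, 7/12) → C = 10789/12
  (13/4, 35/4) → C = 1081/4
The feasible region is unbounded (it extends along (0, 1), (1, 0)), but C strictly increases along every unbounded feasible direction, so there is no improving ray and the minimum is attained at a vertex.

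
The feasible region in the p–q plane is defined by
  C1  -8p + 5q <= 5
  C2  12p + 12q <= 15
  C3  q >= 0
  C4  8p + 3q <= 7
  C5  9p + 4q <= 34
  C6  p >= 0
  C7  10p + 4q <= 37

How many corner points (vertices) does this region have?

5

Pairwise boundary intersections that survive every other constraint:
  (5/52, 15/13)
  (0, 1)
  (13/20, 3/5)
  (7/8, 0)
  (0, 0)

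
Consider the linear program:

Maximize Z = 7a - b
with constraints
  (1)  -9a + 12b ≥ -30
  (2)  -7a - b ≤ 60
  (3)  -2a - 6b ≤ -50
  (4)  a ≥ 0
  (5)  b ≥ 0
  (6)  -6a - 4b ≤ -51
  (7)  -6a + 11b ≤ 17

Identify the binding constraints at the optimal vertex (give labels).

Extreme points and Z = 7a - b:
  (10, 5) → Z = 65
  (178/9, 37/3) → Z = 1135/9
  (224/29, 167/29) → Z = 1401/29

The maximum is at (178/9, 37/3). Substituting into each constraint, equality holds for (1) and (7); the remaining constraints have slack.

(1) and (7)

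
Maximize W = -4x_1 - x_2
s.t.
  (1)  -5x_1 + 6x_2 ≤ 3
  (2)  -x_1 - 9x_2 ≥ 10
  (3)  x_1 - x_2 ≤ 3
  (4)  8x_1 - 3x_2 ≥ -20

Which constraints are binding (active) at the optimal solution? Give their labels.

Corner points and W = -4x_1 - x_2:
  (-29/17, -47/51) → W = 395/51
  (-37/11, -76/33) → W = 520/33
  (17/10, -13/10) → W = -11/2
  (-29/5, -44/5) → W = 32

The maximum is at (-29/5, -44/5). Substituting into each constraint, equality holds for (3) and (4); the remaining constraints have slack.

(3) and (4)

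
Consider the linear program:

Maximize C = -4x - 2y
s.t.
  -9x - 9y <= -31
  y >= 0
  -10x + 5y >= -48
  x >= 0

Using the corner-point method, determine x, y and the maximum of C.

x = 0, y = 31/9, maximum C = -62/9

Extreme points and C = -4x - 2y:
  (31/9, 0) → C = -124/9
  (0, 31/9) → C = -62/9
  (24/5, 0) → C = -96/5
The feasible region is unbounded (it extends along (0, 1), (1, 2)), but C strictly decreases along every unbounded feasible direction, so there is no improving ray and the maximum is attained at a vertex.

At the optimal vertex, -9x - 9y = -31 and x = 0.
Solving simultaneously gives x = 0, y = 31/9.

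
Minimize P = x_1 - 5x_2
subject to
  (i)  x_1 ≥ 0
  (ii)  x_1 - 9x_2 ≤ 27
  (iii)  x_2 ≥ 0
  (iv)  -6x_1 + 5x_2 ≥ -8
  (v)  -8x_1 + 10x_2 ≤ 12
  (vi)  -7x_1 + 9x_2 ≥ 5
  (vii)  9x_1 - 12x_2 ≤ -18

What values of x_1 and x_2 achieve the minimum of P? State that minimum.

x_1 = 7, x_2 = 34/5, minimum P = -27

Extreme points and P = x_1 - 5x_2:
  (7, 34/5) → P = -27
  (62/9, 20/3) → P = -238/9
  (6, 6) → P = -24

The binding constraints are -6x_1 + 5x_2 = -8 and -8x_1 + 10x_2 = 12.
Solving simultaneously gives x_1 = 7, x_2 = 34/5.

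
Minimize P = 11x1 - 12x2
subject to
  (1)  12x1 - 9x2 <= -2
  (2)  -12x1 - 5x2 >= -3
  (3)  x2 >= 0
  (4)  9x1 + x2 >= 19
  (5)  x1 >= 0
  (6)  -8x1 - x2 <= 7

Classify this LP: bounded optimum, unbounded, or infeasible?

infeasible

The boundaries 12x1 - 9x2 = -2 and -12x1 - 5x2 = -3 meet at (17/168, 5/14), but that point violates 9x1 + x2 ≥ 19. Every candidate vertex is excluded by some other constraint, so the feasible region is empty.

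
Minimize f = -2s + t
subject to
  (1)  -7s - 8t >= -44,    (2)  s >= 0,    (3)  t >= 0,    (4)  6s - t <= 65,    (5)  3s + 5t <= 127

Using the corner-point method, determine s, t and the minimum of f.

s = 44/7, t = 0, minimum f = -88/7

The binding constraints are -7s - 8t = -44 and t = 0.
Solving simultaneously gives s = 44/7, t = 0.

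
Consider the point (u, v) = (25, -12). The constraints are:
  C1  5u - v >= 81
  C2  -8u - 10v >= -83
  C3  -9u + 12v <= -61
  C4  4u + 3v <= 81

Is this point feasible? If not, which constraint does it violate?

C1: 137 ≥ 81 ✓
C2: -80 ≥ -83 ✓
C3: -369 ≤ -61 ✓
C4: 64 ≤ 81 ✓

feasible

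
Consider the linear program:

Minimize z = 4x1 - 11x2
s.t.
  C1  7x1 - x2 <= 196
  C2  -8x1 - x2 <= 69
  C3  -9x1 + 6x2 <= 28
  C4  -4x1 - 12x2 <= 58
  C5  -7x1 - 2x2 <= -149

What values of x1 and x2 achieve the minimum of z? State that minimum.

Vertices and z = 4x1 - 11x2:
  (1204/33, 1960/33) → z = -16744/33
  (1147/44, -595/44) → z = 11133/44
  (419/30, 1537/60) → z = -2711/12
  (476/19, -501/38) → z = 9319/38

At the optimal vertex, 7x1 - x2 = 196 and -9x1 + 6x2 = 28.
Solving simultaneously gives x1 = 1204/33, x2 = 1960/33.

x1 = 1204/33, x2 = 1960/33, minimum z = -16744/33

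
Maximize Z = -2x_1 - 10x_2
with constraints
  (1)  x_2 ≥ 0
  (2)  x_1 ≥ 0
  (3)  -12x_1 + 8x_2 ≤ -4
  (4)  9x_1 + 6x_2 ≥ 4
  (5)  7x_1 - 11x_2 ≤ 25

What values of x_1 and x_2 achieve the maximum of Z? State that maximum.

Feasible corners and Z = -2x_1 - 10x_2:
  (4/9, 0) → Z = -8/9
  (25/7, 0) → Z = -50/7
  (7/18, 1/12) → Z = -29/18
The feasible region is unbounded (it extends along (11, 7), (2, 3)), but Z strictly decreases along every unbounded feasible direction, so there is no improving ray and the maximum is attained at a vertex.

x_1 = 4/9, x_2 = 0, maximum Z = -8/9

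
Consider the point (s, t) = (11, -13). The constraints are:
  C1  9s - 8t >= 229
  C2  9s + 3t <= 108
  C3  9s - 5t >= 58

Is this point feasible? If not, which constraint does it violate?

not feasible — violates C1

Constraint C1: 9s - 8t = 203, which is not ≥ 229. All other constraints are satisfied.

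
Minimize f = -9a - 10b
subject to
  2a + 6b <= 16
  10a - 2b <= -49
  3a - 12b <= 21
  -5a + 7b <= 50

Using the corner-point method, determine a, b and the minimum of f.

a = -131/32, b = 129/32, minimum f = -111/32

Corner points and f = -9a - 10b:
  (-131/32, 129/32) → f = -111/32
  (-47/11, 45/11) → f = -27/11
  (-105/19, -119/38) → f = 1540/19
  (-249/13, -85/13) → f = 3091/13

At the optimal vertex, 2a + 6b = 16 and 10a - 2b = -49.
Solving simultaneously gives a = -131/32, b = 129/32.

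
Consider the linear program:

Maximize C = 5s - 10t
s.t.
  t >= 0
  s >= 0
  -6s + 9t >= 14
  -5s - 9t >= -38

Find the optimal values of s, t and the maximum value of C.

Vertices and C = 5s - 10t:
  (0, 14/9) → C = -140/9
  (0, 38/9) → C = -380/9
  (24/11, 298/99) → C = -1900/99

The optimum lies where s = 0 and -6s + 9t = 14.
Solving simultaneously gives s = 0, t = 14/9.

s = 0, t = 14/9, maximum C = -140/9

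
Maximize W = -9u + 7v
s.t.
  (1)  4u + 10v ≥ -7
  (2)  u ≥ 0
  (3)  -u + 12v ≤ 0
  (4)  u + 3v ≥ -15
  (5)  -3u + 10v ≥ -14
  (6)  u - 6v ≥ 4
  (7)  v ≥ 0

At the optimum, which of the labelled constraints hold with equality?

(6) and (7)

Corner points and W = -9u + 7v:
  (11/2, 1/4) → W = -191/4
  (14/3, 0) → W = -42
  (4, 0) → W = -36

The maximum is at (4, 0). Substituting into each constraint, equality holds for (6) and (7); the remaining constraints have slack.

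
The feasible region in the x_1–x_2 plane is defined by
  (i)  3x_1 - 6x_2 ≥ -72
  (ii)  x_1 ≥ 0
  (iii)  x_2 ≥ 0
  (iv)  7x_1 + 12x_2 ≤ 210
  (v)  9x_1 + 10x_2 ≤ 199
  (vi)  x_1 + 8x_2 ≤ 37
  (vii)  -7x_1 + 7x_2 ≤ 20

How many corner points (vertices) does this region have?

The feasible vertices (each the meet of two boundaries and inside every other half-plane) are:
  (0, 0)
  (0, 20/7)
  (199/9, 0)
  (611/31, 67/31)
  (11/7, 31/7)

5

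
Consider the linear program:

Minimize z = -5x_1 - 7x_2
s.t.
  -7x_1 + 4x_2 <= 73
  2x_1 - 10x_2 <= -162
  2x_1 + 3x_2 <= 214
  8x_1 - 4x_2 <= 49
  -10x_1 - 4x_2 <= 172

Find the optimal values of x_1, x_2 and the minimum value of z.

The optimum lies where 2x_1 + 3x_2 = 214 and 8x_1 - 4x_2 = 49.
Solving simultaneously gives x_1 = 1003/32, x_2 = 807/16.

x_1 = 1003/32, x_2 = 807/16, minimum z = -16313/32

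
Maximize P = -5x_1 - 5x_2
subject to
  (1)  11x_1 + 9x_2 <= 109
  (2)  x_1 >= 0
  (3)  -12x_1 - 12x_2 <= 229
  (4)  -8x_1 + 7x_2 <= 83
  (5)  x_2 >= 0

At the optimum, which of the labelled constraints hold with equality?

Feasible corners and P = -5x_1 - 5x_2:
  (16/149, 1785/149) → P = -9005/149
  (109/11, 0) → P = -545/11
  (0, 83/7) → P = -415/7
  (0, 0) → P = 0

The maximum is at (0, 0). Substituting into each constraint, equality holds for (2) and (5); the remaining constraints have slack.

(2) and (5)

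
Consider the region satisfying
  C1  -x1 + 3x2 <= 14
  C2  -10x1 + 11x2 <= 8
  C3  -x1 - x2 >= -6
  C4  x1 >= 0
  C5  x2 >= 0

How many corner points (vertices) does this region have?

4

Pairwise boundary intersections that survive every other constraint:
  (58/21, 68/21)
  (0, 8/11)
  (6, 0)
  (0, 0)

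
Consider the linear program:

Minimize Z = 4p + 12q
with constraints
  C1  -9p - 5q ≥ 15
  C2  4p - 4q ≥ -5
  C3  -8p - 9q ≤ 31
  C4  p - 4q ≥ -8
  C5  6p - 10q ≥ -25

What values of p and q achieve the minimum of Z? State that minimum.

Extreme points and Z = 4p + 12q:
  (-85/56, -15/56) → Z = -65/7
  (20/41, -159/41) → Z = -1828/41
  (-169/68, -21/17) → Z = -421/17

The optimum lies where -9p - 5q = 15 and -8p - 9q = 31.
Solving simultaneously gives p = 20/41, q = -159/41.

p = 20/41, q = -159/41, minimum Z = -1828/41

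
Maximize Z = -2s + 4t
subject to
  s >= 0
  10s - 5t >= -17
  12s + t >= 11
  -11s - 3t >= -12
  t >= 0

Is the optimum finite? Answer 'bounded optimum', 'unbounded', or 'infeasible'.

bounded optimum

Feasible corners and Z = -2s + 4t:
  (21/25, 23/25) → Z = 2
  (11/12, 0) → Z = -11/6
  (12/11, 0) → Z = -24/11
The feasible region has finitely many vertices and no improving ray; the maximum is 2 at (21/25, 23/25).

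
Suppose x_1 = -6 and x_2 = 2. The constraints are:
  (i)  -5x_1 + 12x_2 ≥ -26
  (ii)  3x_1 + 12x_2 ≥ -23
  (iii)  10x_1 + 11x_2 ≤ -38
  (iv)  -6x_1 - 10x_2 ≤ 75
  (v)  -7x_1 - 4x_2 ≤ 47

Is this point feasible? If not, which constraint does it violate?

(i): 54 ≥ -26 ✓
(ii): 6 ≥ -23 ✓
(iii): -38 ≤ -38 ✓
(iv): 16 ≤ 75 ✓
(v): 34 ≤ 47 ✓

feasible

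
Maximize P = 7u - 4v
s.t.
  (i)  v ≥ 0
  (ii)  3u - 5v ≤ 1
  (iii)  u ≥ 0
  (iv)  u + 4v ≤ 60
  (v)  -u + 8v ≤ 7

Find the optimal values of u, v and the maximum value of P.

u = 43/19, v = 22/19, maximum P = 213/19

The binding constraints are 3u - 5v = 1 and -u + 8v = 7.
Solving simultaneously gives u = 43/19, v = 22/19.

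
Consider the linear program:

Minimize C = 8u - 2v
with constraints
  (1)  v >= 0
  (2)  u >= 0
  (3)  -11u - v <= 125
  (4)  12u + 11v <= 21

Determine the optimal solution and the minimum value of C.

u = 0, v = 21/11, minimum C = -42/11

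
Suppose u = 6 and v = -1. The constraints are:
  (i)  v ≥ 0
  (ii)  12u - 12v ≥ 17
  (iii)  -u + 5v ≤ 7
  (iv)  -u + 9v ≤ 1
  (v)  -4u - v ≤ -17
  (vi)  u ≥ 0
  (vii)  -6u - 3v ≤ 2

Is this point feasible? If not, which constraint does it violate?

not feasible — violates (i)

Constraint (i): v = -1, which is not ≥ 0. All other constraints are satisfied.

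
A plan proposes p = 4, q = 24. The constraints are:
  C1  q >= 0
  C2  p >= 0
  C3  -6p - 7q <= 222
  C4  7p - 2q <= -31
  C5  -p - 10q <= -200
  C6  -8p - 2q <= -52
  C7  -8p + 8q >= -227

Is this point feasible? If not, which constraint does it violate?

not feasible — violates C4

Constraint C4: 7p - 2q = -20, which is not ≤ -31. All other constraints are satisfied.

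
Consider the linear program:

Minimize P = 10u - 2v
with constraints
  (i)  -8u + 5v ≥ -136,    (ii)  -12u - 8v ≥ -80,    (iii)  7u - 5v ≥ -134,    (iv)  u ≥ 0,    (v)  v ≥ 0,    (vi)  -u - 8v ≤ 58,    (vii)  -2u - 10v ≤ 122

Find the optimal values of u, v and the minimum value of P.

u = 0, v = 10, minimum P = -20

The optimum lies where -12u - 8v = -80 and u = 0.
Solving simultaneously gives u = 0, v = 10.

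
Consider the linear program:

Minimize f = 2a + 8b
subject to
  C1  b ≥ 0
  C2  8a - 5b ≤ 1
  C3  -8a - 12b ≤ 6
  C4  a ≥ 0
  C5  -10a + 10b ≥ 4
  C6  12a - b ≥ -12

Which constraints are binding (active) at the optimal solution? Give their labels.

C4 and C5

Extreme points and f = 2a + 8b:
  (1, 7/5) → f = 66/5
  (0, 2/5) → f = 16/5
  (0, 12) → f = 96
The feasible region is unbounded (it extends along (1, 12), (5, 8)), but f strictly increases along every unbounded feasible direction, so there is no improving ray and the minimum is attained at a vertex.

The minimum is at (0, 2/5). Substituting into each constraint, equality holds for C4 and C5; the remaining constraints have slack.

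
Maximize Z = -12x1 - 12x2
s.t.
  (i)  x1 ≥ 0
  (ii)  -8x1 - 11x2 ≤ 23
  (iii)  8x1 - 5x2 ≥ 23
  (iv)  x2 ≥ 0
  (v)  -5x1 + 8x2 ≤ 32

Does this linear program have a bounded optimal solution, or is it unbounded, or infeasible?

Corner points and Z = -12x1 - 12x2:
  (23/8, 0) → Z = -69/2
  (344/39, 371/39) → Z = -220
The feasible region has finitely many vertices and no improving ray; the maximum is -69/2 at (23/8, 0).

bounded optimum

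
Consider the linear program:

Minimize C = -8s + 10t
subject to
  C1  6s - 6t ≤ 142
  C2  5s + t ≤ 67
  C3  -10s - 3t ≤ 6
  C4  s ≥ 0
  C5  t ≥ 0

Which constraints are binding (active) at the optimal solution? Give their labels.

C2 and C5

Feasible corners and C = -8s + 10t:
  (0, 67) → C = 670
  (67/5, 0) → C = -536/5
  (0, 0) → C = 0

The minimum is at (67/5, 0). Substituting into each constraint, equality holds for C2 and C5; the remaining constraints have slack.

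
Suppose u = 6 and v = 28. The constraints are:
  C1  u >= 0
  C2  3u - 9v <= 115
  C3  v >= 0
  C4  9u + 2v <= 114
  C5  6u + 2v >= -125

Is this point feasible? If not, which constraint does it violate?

C1: 6 ≥ 0 ✓
C2: -234 ≤ 115 ✓
C3: 28 ≥ 0 ✓
C4: 110 ≤ 114 ✓
C5: 92 ≥ -125 ✓

feasible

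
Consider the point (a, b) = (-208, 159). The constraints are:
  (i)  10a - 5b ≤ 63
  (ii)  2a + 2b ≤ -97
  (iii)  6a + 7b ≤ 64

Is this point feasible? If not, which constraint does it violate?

feasible

(i): -2875 ≤ 63 ✓
(ii): -98 ≤ -97 ✓
(iii): -135 ≤ 64 ✓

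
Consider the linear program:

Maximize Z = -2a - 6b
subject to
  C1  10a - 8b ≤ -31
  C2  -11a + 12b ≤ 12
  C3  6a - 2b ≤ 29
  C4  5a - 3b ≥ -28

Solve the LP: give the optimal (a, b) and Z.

Corner points and Z = -2a - 6b:
  (-69/8, -221/32) → Z = 939/16
  (-131/10, -25/2) → Z = 506/5
  (-100/9, -248/27) → Z = 232/3

The binding constraints are 10a - 8b = -31 and 5a - 3b = -28.
Solving simultaneously gives a = -131/10, b = -25/2.

a = -131/10, b = -25/2, maximum Z = 506/5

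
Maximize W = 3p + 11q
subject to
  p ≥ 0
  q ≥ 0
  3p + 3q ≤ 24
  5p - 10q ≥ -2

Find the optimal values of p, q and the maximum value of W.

p = 26/5, q = 14/5, maximum W = 232/5

Feasible corners and W = 3p + 11q:
  (0, 0) → W = 0
  (0, 1/5) → W = 11/5
  (8, 0) → W = 24
  (26/5, 14/5) → W = 232/5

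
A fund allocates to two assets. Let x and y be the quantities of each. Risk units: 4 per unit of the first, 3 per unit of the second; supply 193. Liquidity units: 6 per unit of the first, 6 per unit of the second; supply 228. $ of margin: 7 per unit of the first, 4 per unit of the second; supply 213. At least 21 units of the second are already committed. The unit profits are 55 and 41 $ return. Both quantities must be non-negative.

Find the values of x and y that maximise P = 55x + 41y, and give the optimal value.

Corner points and P = 55x + 41y:
  (0, 38) → P = 1558
  (0, 21) → P = 861
  (17, 21) → P = 1796

x = 17, y = 21, maximum P = 1796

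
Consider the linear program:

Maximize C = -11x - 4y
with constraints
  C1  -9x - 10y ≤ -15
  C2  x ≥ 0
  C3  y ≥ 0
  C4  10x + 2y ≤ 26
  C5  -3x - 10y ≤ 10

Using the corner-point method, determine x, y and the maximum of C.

The optimum lies where -9x - 10y = -15 and x = 0.
Solving simultaneously gives x = 0, y = 3/2.

x = 0, y = 3/2, maximum C = -6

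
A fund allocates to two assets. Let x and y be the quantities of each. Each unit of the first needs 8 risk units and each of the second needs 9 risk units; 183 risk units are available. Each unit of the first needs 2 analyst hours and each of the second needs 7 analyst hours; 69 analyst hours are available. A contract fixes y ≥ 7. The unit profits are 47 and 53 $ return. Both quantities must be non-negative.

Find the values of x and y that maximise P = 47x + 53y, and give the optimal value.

Vertices and P = 47x + 53y:
  (0, 69/7) → P = 3657/7
  (0, 7) → P = 371
  (10, 7) → P = 841

At the optimal vertex, 2x + 7y = 69 and y = 7.
Solving simultaneously gives x = 10, y = 7.

x = 10, y = 7, maximum P = 841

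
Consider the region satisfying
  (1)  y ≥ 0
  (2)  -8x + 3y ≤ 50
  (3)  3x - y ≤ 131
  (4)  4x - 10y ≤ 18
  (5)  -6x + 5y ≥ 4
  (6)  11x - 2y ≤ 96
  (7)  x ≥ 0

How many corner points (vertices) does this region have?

Intersecting each pair of boundary lines and keeping only the points that satisfy every inequality leaves:
  (388/17, 1318/17)
  (0, 50/3)
  (488/43, 620/43)
  (0, 4/5)

4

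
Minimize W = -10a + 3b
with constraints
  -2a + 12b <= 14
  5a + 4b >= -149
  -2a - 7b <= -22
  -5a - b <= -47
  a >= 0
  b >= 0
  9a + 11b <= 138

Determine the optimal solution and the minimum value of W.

a = 46/3, b = 0, minimum W = -460/3

Vertices and W = -10a + 3b:
  (275/31, 82/31) → W = -2504/31
  (751/65, 201/65) → W = -6907/65
  (307/33, 16/33) → W = -3022/33
  (11, 0) → W = -110
  (46/3, 0) → W = -460/3

At the optimal vertex, b = 0 and 9a + 11b = 138.
Solving simultaneously gives a = 46/3, b = 0.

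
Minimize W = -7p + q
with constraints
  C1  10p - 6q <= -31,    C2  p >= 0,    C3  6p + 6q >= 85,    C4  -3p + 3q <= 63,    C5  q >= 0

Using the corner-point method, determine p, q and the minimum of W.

p = 95/4, q = 179/4, minimum W = -243/2

Extreme points and W = -7p + q:
  (27/8, 259/24) → W = -77/6
  (95/4, 179/4) → W = -243/2
  (0, 85/6) → W = 85/6
  (0, 21) → W = 21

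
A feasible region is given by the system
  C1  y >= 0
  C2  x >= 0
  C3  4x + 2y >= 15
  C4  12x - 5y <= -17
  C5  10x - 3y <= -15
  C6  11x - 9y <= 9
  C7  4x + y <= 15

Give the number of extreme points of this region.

4

Intersecting each pair of boundary lines and keeping only the points that satisfy every inequality leaves:
  (0, 15/2)
  (0, 15)
  (15/32, 105/16)
  (15/11, 105/11)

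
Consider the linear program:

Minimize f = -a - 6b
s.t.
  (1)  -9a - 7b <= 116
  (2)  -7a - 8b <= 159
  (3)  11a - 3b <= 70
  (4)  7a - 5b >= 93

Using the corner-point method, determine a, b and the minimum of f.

Feasible corners and f = -a - 6b:
  (71/52, -953/52) → f = 5647/52
  (71/94, -1649/94) → f = 209/2
  (71/34, -533/34) → f = 3127/34

The optimum lies where 11a - 3b = 70 and 7a - 5b = 93.
Solving simultaneously gives a = 71/34, b = -533/34.

a = 71/34, b = -533/34, minimum f = 3127/34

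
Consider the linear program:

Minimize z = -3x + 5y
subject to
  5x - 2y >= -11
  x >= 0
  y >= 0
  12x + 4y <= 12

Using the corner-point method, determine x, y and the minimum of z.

x = 1, y = 0, minimum z = -3

The optimum lies where y = 0 and 12x + 4y = 12.
Solving simultaneously gives x = 1, y = 0.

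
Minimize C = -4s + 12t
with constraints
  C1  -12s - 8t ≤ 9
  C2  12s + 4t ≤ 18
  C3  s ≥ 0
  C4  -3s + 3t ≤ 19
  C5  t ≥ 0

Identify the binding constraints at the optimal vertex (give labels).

C2 and C5

Feasible corners and C = -4s + 12t:
  (0, 9/2) → C = 54
  (3/2, 0) → C = -6
  (0, 0) → C = 0

The minimum is at (3/2, 0). Substituting into each constraint, equality holds for C2 and C5; the remaining constraints have slack.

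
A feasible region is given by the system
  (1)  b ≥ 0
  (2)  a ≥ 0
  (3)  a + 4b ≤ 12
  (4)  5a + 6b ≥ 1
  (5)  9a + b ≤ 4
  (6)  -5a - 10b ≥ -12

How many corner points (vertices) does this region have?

5

Intersecting each pair of boundary lines and keeping only the points that satisfy every inequality leaves:
  (1/5, 0)
  (4/9, 0)
  (0, 1/6)
  (0, 6/5)
  (28/85, 88/85)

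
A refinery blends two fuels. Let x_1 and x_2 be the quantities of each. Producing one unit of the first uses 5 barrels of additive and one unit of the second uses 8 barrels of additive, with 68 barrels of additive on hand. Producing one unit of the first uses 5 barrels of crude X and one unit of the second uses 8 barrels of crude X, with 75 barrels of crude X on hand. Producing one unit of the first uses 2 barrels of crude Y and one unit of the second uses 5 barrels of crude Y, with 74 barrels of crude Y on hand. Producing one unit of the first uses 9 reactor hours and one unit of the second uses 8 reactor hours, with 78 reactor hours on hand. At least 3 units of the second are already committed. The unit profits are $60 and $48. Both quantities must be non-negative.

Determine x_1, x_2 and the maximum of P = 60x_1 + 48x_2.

x_1 = 6, x_2 = 3, maximum P = 504

The binding constraints are 9x_1 + 8x_2 = 78 and x_2 = 3.
Solving simultaneously gives x_1 = 6, x_2 = 3.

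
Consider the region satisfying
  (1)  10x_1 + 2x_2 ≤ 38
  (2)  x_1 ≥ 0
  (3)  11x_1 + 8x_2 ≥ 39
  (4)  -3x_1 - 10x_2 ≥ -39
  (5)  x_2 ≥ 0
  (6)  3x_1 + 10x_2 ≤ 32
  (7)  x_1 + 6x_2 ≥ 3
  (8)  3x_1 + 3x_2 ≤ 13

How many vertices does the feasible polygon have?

Pairwise boundary intersections that survive every other constraint:
  (19/5, 0)
  (11/3, 2/3)
  (39/11, 0)
  (67/43, 235/86)
  (34/21, 19/7)

5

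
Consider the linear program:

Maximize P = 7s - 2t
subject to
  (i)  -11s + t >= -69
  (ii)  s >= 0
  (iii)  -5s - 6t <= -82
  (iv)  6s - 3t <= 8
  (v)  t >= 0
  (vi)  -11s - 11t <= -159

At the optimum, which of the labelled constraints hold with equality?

(i) and (iv)

Corner points and P = 7s - 2t:
  (199/27, 326/27) → P = 247/9
  (0, 159/11) → P = -318/11
  (98/17, 452/51) → P = 1154/51
  (52/11, 107/11) → P = 150/11
The feasible region is unbounded (it extends along (0, 1), (1, 11)), but P strictly decreases along every unbounded feasible direction, so there is no improving ray and the maximum is attained at a vertex.

The maximum is at (199/27, 326/27). Substituting into each constraint, equality holds for (i) and (iv); the remaining constraints have slack.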